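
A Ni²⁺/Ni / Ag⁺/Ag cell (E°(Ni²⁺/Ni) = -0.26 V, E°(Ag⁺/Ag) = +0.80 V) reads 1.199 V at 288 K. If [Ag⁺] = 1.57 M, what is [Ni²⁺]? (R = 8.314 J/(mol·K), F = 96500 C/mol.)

From the Nernst equation, ln Q = nF(E° − E)/RT = 2×96500×(1.06 − 1.199)/(8.314×288) = -11.204, so Q = 1.36 × 10^-5.
With Q = [Ni²⁺]/[Ag⁺]^2 and the known concentrations, [Ni²⁺] in the numerator gives [Ni²⁺] = 3.4 × 10^-5 M.

3.4 × 10^-5 M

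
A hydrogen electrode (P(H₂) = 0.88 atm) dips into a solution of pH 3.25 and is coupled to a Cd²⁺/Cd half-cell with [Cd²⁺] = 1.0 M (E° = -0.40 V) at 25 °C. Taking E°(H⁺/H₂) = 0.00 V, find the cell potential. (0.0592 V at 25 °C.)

The hydrogen couple is the cathode, so E°_cell = 0.40 V; n = 2.
[H⁺] = 10^(−3.25) = 5.6 × 10^-4 M, and Q = [Cd²⁺]·P(H₂) / [H⁺]^2 = 2.78 × 10^6.
E = E° − (0.0592/2) log Q = 0.40 − (0.0592/2)(6.444) = 0.209 V.

0.21 V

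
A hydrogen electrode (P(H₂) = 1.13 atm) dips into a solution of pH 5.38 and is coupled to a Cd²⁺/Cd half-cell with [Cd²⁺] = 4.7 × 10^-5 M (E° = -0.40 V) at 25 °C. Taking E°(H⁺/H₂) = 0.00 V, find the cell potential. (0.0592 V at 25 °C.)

0.21 V

The hydrogen couple is the cathode, so E°_cell = 0.40 V; n = 2.
[H⁺] = 10^(−5.38) = 4.2 × 10^-6 M, and Q = [Cd²⁺]·P(H₂) / [H⁺]^2 = 3.06 × 10^6.
E = E° − (0.0592/2) log Q = 0.40 − (0.0592/2)(6.485) = 0.208 V.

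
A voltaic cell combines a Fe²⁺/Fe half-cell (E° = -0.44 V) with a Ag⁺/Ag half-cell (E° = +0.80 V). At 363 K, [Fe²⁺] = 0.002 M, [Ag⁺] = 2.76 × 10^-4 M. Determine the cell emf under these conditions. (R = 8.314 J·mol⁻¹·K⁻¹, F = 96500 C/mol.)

1.08 V

The Ag⁺/Ag couple has the higher reduction potential and acts as the cathode, so E°_cell = +0.80 − (-0.44) = 1.24 V.
Balancing electrons gives n = 2; the reaction quotient is Q = [Fe²⁺]/[Ag⁺]^2 = 2.63 × 10^4.
E = E° − (RT/nF) ln Q = 1.24 − (8.314×363)/(2×96500) × (10.176) = 1.240 − 0.159 = 1.081 V.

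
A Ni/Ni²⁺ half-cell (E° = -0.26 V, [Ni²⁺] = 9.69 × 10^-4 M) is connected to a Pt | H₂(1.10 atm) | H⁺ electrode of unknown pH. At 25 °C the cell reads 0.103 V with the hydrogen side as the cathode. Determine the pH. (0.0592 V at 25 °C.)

pH = 4.14

E°_cell = 0.26 V and n = 2.
log Q = n(E° − E)/0.0592 = 2×(0.26 − 0.103)/0.0592 = 5.304.
With Q = [Ni²⁺]·P(H₂) / [H⁺]^2, solving for [H⁺] gives log[H⁺] = -4.138, so pH = 4.14.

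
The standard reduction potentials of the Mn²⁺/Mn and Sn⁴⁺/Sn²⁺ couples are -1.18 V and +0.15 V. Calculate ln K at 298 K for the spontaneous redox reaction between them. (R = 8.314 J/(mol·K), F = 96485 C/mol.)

E°_cell = +0.15 − (-1.18) = 1.33 V, with n = 2 electrons transferred.
At equilibrium E = 0, so the Nernst equation gives ln K = nFE°/RT = (2)(96485)(1.33)/((8.314)(298)) = 103.59.

ln K = 103.6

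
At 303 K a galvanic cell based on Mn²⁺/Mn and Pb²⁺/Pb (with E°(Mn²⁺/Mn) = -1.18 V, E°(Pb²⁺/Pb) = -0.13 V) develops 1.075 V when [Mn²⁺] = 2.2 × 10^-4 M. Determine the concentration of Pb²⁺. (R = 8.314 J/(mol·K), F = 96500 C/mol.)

From the Nernst equation, ln Q = nF(E° − E)/RT = 2×96500×(1.05 − 1.075)/(8.314×303) = -1.915, so Q = 0.147.
With Q = [Mn²⁺]/[Pb²⁺] and the known concentrations, [Pb²⁺] in the denominator gives [Pb²⁺] = 0.0015 M.

0.0015 M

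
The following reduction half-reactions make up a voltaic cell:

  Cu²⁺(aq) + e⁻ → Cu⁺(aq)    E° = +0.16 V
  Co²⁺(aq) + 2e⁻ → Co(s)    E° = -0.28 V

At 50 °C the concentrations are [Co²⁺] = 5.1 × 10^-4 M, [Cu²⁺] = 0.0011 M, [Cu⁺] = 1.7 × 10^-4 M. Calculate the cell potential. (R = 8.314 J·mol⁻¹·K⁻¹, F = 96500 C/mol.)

The Cu²⁺/Cu⁺ couple has the higher reduction potential and acts as the cathode, so E°_cell = +0.16 − (-0.28) = 0.44 V.
Balancing electrons gives n = 2; the reaction quotient is Q = [Co²⁺]·[Cu⁺]^2/[Cu²⁺]^2 = 1.22 × 10^-5.
E = E° − (RT/nF) ln Q = 0.44 − (8.314×323)/(2×96500) × (-11.316) = 0.440 + 0.157 = 0.597 V.

0.597 V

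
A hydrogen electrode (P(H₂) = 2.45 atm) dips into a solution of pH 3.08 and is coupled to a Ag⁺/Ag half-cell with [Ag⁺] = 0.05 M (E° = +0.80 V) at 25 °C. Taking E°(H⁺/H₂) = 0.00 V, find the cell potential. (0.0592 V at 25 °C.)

0.92 V

The Ag⁺/Ag couple is the cathode, so E°_cell = 0.80 V; n = 2.
[H⁺] = 10^(−3.08) = 8.3 × 10^-4 M, and Q = [H⁺]^2 / ([Ag⁺]^2·P(H₂)) = 1.13 × 10^-4.
E = E° − (0.0592/2) log Q = 0.80 − (0.0592/2)(-3.947) = 0.917 V.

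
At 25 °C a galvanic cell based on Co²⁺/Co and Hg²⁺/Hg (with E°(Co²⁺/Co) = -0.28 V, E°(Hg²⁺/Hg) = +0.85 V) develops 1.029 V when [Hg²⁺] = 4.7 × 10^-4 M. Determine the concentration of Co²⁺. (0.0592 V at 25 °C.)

1.2 M

From the Nernst equation, log Q = n(E° − E)/0.0592 = 2(1.13 − 1.029)/0.0592 = 3.412, so Q = 2580.
With Q = [Co²⁺]/[Hg²⁺] and the known concentrations, [Co²⁺] in the numerator gives [Co²⁺] = 1.2 M.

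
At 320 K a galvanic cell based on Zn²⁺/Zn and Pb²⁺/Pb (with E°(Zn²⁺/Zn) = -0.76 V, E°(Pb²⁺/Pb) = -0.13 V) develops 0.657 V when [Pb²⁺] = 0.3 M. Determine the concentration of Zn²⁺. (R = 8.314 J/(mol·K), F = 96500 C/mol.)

0.042 M

From the Nernst equation, ln Q = nF(E° − E)/RT = 2×96500×(0.63 − 0.657)/(8.314×320) = -1.959, so Q = 0.141.
With Q = [Zn²⁺]/[Pb²⁺] and the known concentrations, [Zn²⁺] in the numerator gives [Zn²⁺] = 0.042 M.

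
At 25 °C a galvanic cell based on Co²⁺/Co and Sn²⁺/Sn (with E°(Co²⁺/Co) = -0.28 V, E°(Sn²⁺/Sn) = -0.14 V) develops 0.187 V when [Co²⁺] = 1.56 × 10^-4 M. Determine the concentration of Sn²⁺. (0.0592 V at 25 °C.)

0.006 M

From the Nernst equation, log Q = n(E° − E)/0.0592 = 2(0.14 − 0.187)/0.0592 = -1.588, so Q = 0.0258.
With Q = [Co²⁺]/[Sn²⁺] and the known concentrations, [Sn²⁺] in the denominator gives [Sn²⁺] = 0.006 M.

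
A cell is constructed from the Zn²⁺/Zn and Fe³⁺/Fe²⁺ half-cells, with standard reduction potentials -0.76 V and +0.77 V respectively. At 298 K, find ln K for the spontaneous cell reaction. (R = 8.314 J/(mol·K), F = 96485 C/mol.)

E°_cell = +0.77 − (-0.76) = 1.53 V, with n = 2 electrons transferred.
At equilibrium E = 0, so the Nernst equation gives ln K = nFE°/RT = (2)(96485)(1.53)/((8.314)(298)) = 119.17.

ln K = 119.2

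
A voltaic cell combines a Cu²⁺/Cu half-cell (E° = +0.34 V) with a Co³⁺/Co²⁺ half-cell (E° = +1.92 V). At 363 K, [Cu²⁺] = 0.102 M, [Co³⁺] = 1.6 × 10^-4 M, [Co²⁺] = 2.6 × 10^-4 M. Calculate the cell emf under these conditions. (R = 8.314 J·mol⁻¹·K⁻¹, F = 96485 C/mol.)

1.60 V

The Co³⁺/Co²⁺ couple has the higher reduction potential and acts as the cathode, so E°_cell = +1.92 − (+0.34) = 1.58 V.
Balancing electrons gives n = 2; the reaction quotient is Q = [Cu²⁺]·[Co²⁺]^2/[Co³⁺]^2 = 0.269.
E = E° − (RT/nF) ln Q = 1.58 − (8.314×363)/(2×96485) × (-1.312) = 1.580 + 0.021 = 1.601 V.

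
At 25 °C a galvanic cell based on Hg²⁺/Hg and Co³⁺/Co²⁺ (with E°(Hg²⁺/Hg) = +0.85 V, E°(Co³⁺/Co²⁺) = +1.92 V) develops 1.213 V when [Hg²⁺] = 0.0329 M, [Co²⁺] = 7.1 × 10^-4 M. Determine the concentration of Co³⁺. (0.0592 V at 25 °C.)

0.034 M

From the Nernst equation, log Q = n(E° − E)/0.0592 = 2(1.07 − 1.213)/0.0592 = -4.831, so Q = 1.48 × 10^-5.
With Q = [Hg²⁺]·[Co²⁺]^2/[Co³⁺]^2 and the known concentrations, [Co³⁺]^2 in the denominator gives [Co³⁺] = 0.034 M.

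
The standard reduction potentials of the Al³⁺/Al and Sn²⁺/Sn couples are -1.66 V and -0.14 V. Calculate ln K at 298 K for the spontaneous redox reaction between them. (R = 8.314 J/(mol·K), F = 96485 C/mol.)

E°_cell = -0.14 − (-1.66) = 1.52 V, with n = 6 electrons transferred.
At equilibrium E = 0, so the Nernst equation gives ln K = nFE°/RT = (6)(96485)(1.52)/((8.314)(298)) = 355.16.

ln K = 355.2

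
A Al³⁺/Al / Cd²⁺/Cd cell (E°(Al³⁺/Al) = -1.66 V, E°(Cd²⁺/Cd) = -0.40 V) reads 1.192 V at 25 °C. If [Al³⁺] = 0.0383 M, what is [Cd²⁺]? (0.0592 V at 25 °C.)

From the Nernst equation, log Q = n(E° − E)/0.0592 = 6(1.26 − 1.192)/0.0592 = 6.892, so Q = 7.8 × 10^6.
With Q = [Al³⁺]^2/[Cd²⁺]^3 and the known concentrations, [Cd²⁺]^3 in the denominator gives [Cd²⁺] = 5.7 × 10^-4 M.

5.7 × 10^-4 M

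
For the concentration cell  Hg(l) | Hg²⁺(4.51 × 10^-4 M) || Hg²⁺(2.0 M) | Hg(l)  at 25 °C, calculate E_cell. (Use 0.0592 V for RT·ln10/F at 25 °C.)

0.11 V

Both half-cells are Hg²⁺/Hg, so E°_cell = 0. The concentrated side is the cathode; the cell reaction moves Hg²⁺ from high to low concentration with n = 2.
Q = [Hg²⁺]_dilute/[Hg²⁺]_conc = 4.51 × 10^-4/2.0 = 2.25 × 10^-4.
E = 0 − (0.0592/2) log Q = −(0.0592/2)(-3.647) = 0.1080 V.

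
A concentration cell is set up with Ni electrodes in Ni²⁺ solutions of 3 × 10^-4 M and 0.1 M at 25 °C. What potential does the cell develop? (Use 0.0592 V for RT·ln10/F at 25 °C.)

0.075 V

Both half-cells are Ni²⁺/Ni, so E°_cell = 0. The concentrated side is the cathode; the cell reaction moves Ni²⁺ from high to low concentration with n = 2.
Q = [Ni²⁺]_dilute/[Ni²⁺]_conc = 3 × 10^-4/0.1 = 0.00300.
E = 0 − (0.0592/2) log Q = −(0.0592/2)(-2.523) = 0.0747 V.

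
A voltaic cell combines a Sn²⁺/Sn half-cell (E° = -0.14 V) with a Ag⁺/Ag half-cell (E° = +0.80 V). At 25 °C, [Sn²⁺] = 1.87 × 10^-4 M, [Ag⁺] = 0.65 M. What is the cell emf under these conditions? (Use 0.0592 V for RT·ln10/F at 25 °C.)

1.04 V

The Ag⁺/Ag couple has the higher reduction potential and acts as the cathode, so E°_cell = +0.80 − (-0.14) = 0.94 V.
Balancing electrons gives n = 2; the reaction quotient is Q = [Sn²⁺]/[Ag⁺]^2 = 4.43 × 10^-4.
At 25 °C, E = E° − (0.0592/n) log Q = 0.94 − (0.0592/2)(-3.354) = 0.940 + 0.099 = 1.039 V.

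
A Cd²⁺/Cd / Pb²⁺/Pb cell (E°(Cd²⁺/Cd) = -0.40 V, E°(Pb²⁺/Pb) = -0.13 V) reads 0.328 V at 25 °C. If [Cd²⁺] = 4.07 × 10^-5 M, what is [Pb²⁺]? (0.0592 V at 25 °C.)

From the Nernst equation, log Q = n(E° − E)/0.0592 = 2(0.27 − 0.328)/0.0592 = -1.959, so Q = 0.0110.
With Q = [Cd²⁺]/[Pb²⁺] and the known concentrations, [Pb²⁺] in the denominator gives [Pb²⁺] = 0.0037 M.

0.0037 M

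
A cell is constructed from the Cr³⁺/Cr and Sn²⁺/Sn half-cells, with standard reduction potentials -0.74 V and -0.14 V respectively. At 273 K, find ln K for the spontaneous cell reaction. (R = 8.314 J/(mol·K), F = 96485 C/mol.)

ln K = 153.0

E°_cell = -0.14 − (-0.74) = 0.60 V, with n = 6 electrons transferred.
At equilibrium E = 0, so the Nernst equation gives ln K = nFE°/RT = (6)(96485)(0.60)/((8.314)(273)) = 153.03.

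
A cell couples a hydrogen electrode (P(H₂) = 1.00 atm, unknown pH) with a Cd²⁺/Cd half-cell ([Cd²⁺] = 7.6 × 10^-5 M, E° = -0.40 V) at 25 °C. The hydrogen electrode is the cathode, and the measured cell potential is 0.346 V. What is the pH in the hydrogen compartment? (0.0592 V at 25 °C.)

E°_cell = 0.40 V and n = 2.
log Q = n(E° − E)/0.0592 = 2×(0.40 − 0.346)/0.0592 = 1.824.
With Q = [Cd²⁺]·P(H₂) / [H⁺]^2, solving for [H⁺] gives log[H⁺] = -2.972, so pH = 2.97.

pH = 2.97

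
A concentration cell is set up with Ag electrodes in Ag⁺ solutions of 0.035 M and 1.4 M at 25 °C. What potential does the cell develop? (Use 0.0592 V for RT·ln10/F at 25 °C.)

Both half-cells are Ag⁺/Ag, so E°_cell = 0. The concentrated side is the cathode; the cell reaction moves Ag⁺ from high to low concentration with n = 1.
Q = [Ag⁺]_dilute/[Ag⁺]_conc = 0.035/1.4 = 0.0250.
E = 0 − (0.0592/1) log Q = −(0.0592/1)(-1.602) = 0.0948 V.

0.095 V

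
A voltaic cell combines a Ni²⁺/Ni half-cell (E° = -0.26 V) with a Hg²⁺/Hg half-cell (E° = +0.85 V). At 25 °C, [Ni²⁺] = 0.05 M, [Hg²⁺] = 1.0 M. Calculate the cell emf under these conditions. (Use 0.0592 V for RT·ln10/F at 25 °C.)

The Hg²⁺/Hg couple has the higher reduction potential and acts as the cathode, so E°_cell = +0.85 − (-0.26) = 1.11 V.
Balancing electrons gives n = 2; the reaction quotient is Q = [Ni²⁺]/[Hg²⁺] = 0.0500.
At 25 °C, E = E° − (0.0592/n) log Q = 1.11 − (0.0592/2)(-1.301) = 1.110 + 0.039 = 1.149 V.

1.15 V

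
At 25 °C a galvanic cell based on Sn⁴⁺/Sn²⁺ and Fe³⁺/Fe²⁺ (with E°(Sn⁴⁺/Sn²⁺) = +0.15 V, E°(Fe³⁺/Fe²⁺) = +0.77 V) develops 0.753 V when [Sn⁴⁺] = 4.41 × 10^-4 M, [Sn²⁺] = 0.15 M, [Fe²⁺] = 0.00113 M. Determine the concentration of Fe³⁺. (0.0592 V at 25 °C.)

0.011 M

From the Nernst equation, log Q = n(E° − E)/0.0592 = 2(0.62 − 0.753)/0.0592 = -4.493, so Q = 3.21 × 10^-5.
With Q = [Sn⁴⁺]·[Fe²⁺]^2/([Sn²⁺]·[Fe³⁺]^2) and the known concentrations, [Fe³⁺]^2 in the denominator gives [Fe³⁺] = 0.011 M.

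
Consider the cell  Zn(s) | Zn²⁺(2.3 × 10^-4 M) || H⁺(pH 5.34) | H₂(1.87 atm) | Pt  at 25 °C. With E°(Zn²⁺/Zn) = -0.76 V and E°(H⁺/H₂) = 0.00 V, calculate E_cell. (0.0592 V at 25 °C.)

0.54 V

The hydrogen couple is the cathode, so E°_cell = 0.76 V; n = 2.
[H⁺] = 10^(−5.34) = 4.6 × 10^-6 M, and Q = [Zn²⁺]·P(H₂) / [H⁺]^2 = 2.06 × 10^7.
E = E° − (0.0592/2) log Q = 0.76 − (0.0592/2)(7.314) = 0.544 V.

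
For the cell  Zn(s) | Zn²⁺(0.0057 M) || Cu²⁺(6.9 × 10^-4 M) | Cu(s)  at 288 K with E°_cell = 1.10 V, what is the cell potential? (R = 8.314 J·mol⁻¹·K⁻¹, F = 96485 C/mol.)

Balancing electrons gives n = 2; the reaction quotient is Q = [Zn²⁺]/[Cu²⁺] = 8.26.
E = E° − (RT/nF) ln Q = 1.10 − (8.314×288)/(2×96485) × (2.112) = 1.100 − 0.026 = 1.074 V.

1.07 V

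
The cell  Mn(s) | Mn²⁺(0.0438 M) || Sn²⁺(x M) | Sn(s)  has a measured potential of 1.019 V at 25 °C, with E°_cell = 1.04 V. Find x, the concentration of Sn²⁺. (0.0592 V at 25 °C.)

0.0086 M

From the Nernst equation, log Q = n(E° − E)/0.0592 = 2(1.04 − 1.019)/0.0592 = 0.709, so Q = 5.12.
With Q = [Mn²⁺]/[Sn²⁺] and the known concentrations, [Sn²⁺] in the denominator gives [Sn²⁺] = 0.0086 M.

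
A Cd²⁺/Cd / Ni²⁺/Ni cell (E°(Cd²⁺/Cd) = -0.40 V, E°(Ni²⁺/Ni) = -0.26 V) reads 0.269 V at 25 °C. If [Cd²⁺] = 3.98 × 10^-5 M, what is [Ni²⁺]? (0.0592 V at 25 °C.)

From the Nernst equation, log Q = n(E° − E)/0.0592 = 2(0.14 − 0.269)/0.0592 = -4.358, so Q = 4.38 × 10^-5.
With Q = [Cd²⁺]/[Ni²⁺] and the known concentrations, [Ni²⁺] in the denominator gives [Ni²⁺] = 0.91 M.

0.91 M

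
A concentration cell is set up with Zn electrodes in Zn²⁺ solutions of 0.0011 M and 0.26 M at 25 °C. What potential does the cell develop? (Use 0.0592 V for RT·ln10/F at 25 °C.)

0.070 V

Both half-cells are Zn²⁺/Zn, so E°_cell = 0. The concentrated side is the cathode; the cell reaction moves Zn²⁺ from high to low concentration with n = 2.
Q = [Zn²⁺]_dilute/[Zn²⁺]_conc = 0.0011/0.26 = 0.00423.
E = 0 − (0.0592/2) log Q = −(0.0592/2)(-2.374) = 0.0703 V.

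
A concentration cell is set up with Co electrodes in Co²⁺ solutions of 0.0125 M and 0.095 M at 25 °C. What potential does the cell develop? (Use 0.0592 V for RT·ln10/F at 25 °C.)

Both half-cells are Co²⁺/Co, so E°_cell = 0. The concentrated side is the cathode; the cell reaction moves Co²⁺ from high to low concentration with n = 2.
Q = [Co²⁺]_dilute/[Co²⁺]_conc = 0.0125/0.095 = 0.132.
E = 0 − (0.0592/2) log Q = −(0.0592/2)(-0.881) = 0.0261 V.

0.026 V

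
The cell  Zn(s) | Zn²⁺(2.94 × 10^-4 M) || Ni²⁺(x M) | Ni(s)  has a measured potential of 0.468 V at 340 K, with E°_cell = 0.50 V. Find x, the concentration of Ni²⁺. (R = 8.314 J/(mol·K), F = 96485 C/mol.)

From the Nernst equation, ln Q = nF(E° − E)/RT = 2×96485×(0.50 − 0.468)/(8.314×340) = 2.184, so Q = 8.89.
With Q = [Zn²⁺]/[Ni²⁺] and the known concentrations, [Ni²⁺] in the denominator gives [Ni²⁺] = 3.3 × 10^-5 M.

3.3 × 10^-5 M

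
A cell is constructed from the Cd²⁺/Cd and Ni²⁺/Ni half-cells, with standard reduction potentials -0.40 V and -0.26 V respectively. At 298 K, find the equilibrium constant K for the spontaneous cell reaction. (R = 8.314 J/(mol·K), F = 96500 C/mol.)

5.4 × 10^4

E°_cell = -0.26 − (-0.40) = 0.14 V, with n = 2 electrons transferred.
At equilibrium E = 0, so the Nernst equation gives ln K = nFE°/RT = (2)(96500)(0.14)/((8.314)(298)) = 10.91.
K = e^10.91 = 5.4 × 10^4.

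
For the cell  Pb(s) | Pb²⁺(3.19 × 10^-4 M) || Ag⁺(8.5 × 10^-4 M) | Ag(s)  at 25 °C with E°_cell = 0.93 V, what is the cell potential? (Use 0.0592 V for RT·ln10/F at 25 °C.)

Balancing electrons gives n = 2; the reaction quotient is Q = [Pb²⁺]/[Ag⁺]^2 = 442.
At 25 °C, E = E° − (0.0592/n) log Q = 0.93 − (0.0592/2)(2.645) = 0.930 − 0.078 = 0.852 V.

0.852 V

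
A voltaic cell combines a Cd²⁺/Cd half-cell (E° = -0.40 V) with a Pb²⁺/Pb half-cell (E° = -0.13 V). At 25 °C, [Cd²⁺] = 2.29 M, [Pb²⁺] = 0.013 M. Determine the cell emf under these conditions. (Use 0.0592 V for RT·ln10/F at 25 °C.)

0.204 V

The Pb²⁺/Pb couple has the higher reduction potential and acts as the cathode, so E°_cell = -0.13 − (-0.40) = 0.27 V.
Balancing electrons gives n = 2; the reaction quotient is Q = [Cd²⁺]/[Pb²⁺] = 176.
At 25 °C, E = E° − (0.0592/n) log Q = 0.27 − (0.0592/2)(2.246) = 0.270 − 0.066 = 0.204 V.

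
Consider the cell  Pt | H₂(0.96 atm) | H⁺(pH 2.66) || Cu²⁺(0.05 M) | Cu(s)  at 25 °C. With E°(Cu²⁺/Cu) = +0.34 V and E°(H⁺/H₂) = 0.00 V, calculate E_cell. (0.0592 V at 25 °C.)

The Cu²⁺/Cu couple is the cathode, so E°_cell = 0.34 V; n = 2.
[H⁺] = 10^(−2.66) = 0.0022 M, and Q = [H⁺]^2 / ([Cu²⁺]·P(H₂)) = 9.97 × 10^-5.
E = E° − (0.0592/2) log Q = 0.34 − (0.0592/2)(-4.001) = 0.458 V.

0.46 V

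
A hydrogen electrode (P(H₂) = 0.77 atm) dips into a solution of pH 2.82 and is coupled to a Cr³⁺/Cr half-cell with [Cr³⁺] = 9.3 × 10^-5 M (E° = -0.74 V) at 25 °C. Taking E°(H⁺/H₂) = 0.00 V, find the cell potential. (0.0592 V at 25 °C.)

0.66 V

The hydrogen couple is the cathode, so E°_cell = 0.74 V; n = 6.
[H⁺] = 10^(−2.82) = 0.0015 M, and Q = [Cr³⁺]^2·P(H₂)^3 / [H⁺]^6 = 3.28 × 10^8.
E = E° − (0.0592/6) log Q = 0.74 − (0.0592/6)(8.516) = 0.656 V.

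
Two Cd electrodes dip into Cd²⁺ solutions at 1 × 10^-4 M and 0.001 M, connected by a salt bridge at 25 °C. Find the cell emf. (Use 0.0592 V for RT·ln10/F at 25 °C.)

Both half-cells are Cd²⁺/Cd, so E°_cell = 0. The concentrated side is the cathode; the cell reaction moves Cd²⁺ from high to low concentration with n = 2.
Q = [Cd²⁺]_dilute/[Cd²⁺]_conc = 1 × 10^-4/0.001 = 0.100.
E = 0 − (0.0592/2) log Q = −(0.0592/2)(-1.000) = 0.0296 V.

0.030 V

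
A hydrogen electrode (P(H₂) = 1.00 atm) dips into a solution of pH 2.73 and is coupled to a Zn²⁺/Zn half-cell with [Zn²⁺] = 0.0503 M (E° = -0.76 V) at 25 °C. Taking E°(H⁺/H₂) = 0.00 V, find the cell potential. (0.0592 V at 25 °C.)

0.64 V

The hydrogen couple is the cathode, so E°_cell = 0.76 V; n = 2.
[H⁺] = 10^(−2.73) = 0.0019 M, and Q = [Zn²⁺]·P(H₂) / [H⁺]^2 = 1.45 × 10^4.
E = E° − (0.0592/2) log Q = 0.76 − (0.0592/2)(4.162) = 0.637 V.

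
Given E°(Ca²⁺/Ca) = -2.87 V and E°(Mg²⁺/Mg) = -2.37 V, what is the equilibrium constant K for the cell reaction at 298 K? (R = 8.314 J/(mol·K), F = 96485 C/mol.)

8.2 × 10^16

E°_cell = -2.37 − (-2.87) = 0.50 V, with n = 2 electrons transferred.
At equilibrium E = 0, so the Nernst equation gives ln K = nFE°/RT = (2)(96485)(0.50)/((8.314)(298)) = 38.94.
K = e^38.94 = 8.2 × 10^16.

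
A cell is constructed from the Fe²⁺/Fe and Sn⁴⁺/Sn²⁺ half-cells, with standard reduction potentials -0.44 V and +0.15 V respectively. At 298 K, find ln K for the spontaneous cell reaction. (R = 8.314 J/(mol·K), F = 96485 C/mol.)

E°_cell = +0.15 − (-0.44) = 0.59 V, with n = 2 electrons transferred.
At equilibrium E = 0, so the Nernst equation gives ln K = nFE°/RT = (2)(96485)(0.59)/((8.314)(298)) = 45.95.

ln K = 46.0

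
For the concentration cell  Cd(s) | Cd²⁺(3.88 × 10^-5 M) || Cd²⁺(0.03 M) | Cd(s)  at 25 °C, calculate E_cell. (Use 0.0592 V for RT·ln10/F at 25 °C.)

0.085 V

Both half-cells are Cd²⁺/Cd, so E°_cell = 0. The concentrated side is the cathode; the cell reaction moves Cd²⁺ from high to low concentration with n = 2.
Q = [Cd²⁺]_dilute/[Cd²⁺]_conc = 3.88 × 10^-5/0.03 = 0.00129.
E = 0 − (0.0592/2) log Q = −(0.0592/2)(-2.888) = 0.0855 V.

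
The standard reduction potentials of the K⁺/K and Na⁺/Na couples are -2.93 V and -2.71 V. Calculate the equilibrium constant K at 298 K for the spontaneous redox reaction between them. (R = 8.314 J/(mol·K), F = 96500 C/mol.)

5300

E°_cell = -2.71 − (-2.93) = 0.22 V, with n = 1 electron transferred.
At equilibrium E = 0, so the Nernst equation gives ln K = nFE°/RT = (1)(96500)(0.22)/((8.314)(298)) = 8.57.
K = e^8.57 = 5300.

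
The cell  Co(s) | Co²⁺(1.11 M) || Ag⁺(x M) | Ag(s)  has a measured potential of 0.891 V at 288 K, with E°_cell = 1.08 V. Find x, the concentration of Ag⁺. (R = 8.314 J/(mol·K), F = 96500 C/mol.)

5.2 × 10^-4 M

From the Nernst equation, ln Q = nF(E° − E)/RT = 2×96500×(1.08 − 0.891)/(8.314×288) = 15.234, so Q = 4.13 × 10^6.
With Q = [Co²⁺]/[Ag⁺]^2 and the known concentrations, [Ag⁺]^2 in the denominator gives [Ag⁺] = 5.2 × 10^-4 M.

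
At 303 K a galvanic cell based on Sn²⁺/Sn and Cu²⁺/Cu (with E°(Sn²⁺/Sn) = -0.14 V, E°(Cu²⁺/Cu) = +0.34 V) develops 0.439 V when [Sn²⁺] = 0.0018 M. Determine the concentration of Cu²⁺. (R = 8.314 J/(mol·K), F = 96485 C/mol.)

7.8 × 10^-5 M

From the Nernst equation, ln Q = nF(E° − E)/RT = 2×96485×(0.48 − 0.439)/(8.314×303) = 3.141, so Q = 23.1.
With Q = [Sn²⁺]/[Cu²⁺] and the known concentrations, [Cu²⁺] in the denominator gives [Cu²⁺] = 7.8 × 10^-5 M.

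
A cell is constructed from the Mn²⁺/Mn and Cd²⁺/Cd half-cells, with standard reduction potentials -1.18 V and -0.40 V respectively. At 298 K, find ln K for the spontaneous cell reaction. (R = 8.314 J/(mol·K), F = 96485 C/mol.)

E°_cell = -0.40 − (-1.18) = 0.78 V, with n = 2 electrons transferred.
At equilibrium E = 0, so the Nernst equation gives ln K = nFE°/RT = (2)(96485)(0.78)/((8.314)(298)) = 60.75.

ln K = 60.8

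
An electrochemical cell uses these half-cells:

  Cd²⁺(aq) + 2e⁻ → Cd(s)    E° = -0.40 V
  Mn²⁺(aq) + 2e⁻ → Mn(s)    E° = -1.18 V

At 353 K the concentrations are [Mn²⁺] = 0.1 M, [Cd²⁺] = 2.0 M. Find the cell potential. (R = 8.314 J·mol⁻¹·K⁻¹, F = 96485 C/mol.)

0.826 V

The Cd²⁺/Cd couple has the higher reduction potential and acts as the cathode, so E°_cell = -0.40 − (-1.18) = 0.78 V.
Balancing electrons gives n = 2; the reaction quotient is Q = [Mn²⁺]/[Cd²⁺] = 0.0500.
E = E° − (RT/nF) ln Q = 0.78 − (8.314×353)/(2×96485) × (-2.996) = 0.780 + 0.046 = 0.826 V.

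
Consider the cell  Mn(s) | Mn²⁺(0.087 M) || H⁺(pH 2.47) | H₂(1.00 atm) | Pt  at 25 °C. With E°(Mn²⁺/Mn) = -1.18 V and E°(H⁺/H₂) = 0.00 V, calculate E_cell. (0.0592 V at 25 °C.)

1.07 V

The hydrogen couple is the cathode, so E°_cell = 1.18 V; n = 2.
[H⁺] = 10^(−2.47) = 0.0034 M, and Q = [Mn²⁺]·P(H₂) / [H⁺]^2 = 7580.
E = E° − (0.0592/2) log Q = 1.18 − (0.0592/2)(3.880) = 1.065 V.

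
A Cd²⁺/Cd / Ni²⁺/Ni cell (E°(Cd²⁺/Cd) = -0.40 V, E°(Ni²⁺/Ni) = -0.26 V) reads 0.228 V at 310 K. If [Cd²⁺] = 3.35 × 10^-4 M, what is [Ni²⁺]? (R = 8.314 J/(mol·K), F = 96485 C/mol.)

0.24 M

From the Nernst equation, ln Q = nF(E° − E)/RT = 2×96485×(0.14 − 0.228)/(8.314×310) = -6.589, so Q = 0.00138.
With Q = [Cd²⁺]/[Ni²⁺] and the known concentrations, [Ni²⁺] in the denominator gives [Ni²⁺] = 0.24 M.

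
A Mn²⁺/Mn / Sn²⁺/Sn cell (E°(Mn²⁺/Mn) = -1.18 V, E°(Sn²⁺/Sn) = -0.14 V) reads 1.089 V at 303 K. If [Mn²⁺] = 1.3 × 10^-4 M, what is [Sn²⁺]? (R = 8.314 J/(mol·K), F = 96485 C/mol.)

0.0055 M

From the Nernst equation, ln Q = nF(E° − E)/RT = 2×96485×(1.04 − 1.089)/(8.314×303) = -3.753, so Q = 0.0234.
With Q = [Mn²⁺]/[Sn²⁺] and the known concentrations, [Sn²⁺] in the denominator gives [Sn²⁺] = 0.0055 M.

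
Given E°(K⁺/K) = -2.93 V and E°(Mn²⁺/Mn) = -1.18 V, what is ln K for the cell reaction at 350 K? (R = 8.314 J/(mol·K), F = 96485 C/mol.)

ln K = 116.1

E°_cell = -1.18 − (-2.93) = 1.75 V, with n = 2 electrons transferred.
At equilibrium E = 0, so the Nernst equation gives ln K = nFE°/RT = (2)(96485)(1.75)/((8.314)(350)) = 116.05.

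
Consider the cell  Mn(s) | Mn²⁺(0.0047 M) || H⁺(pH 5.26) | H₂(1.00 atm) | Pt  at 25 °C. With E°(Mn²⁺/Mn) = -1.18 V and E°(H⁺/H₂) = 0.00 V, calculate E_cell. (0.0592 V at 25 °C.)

The hydrogen couple is the cathode, so E°_cell = 1.18 V; n = 2.
[H⁺] = 10^(−5.26) = 5.5 × 10^-6 M, and Q = [Mn²⁺]·P(H₂) / [H⁺]^2 = 1.56 × 10^8.
E = E° − (0.0592/2) log Q = 1.18 − (0.0592/2)(8.192) = 0.938 V.

0.94 V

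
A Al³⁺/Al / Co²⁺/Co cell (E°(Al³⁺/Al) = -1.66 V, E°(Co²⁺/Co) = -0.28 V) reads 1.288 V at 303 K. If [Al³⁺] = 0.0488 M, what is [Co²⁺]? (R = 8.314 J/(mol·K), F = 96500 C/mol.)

1.2 × 10^-4 M

From the Nernst equation, ln Q = nF(E° − E)/RT = 6×96500×(1.38 − 1.288)/(8.314×303) = 21.145, so Q = 1.53 × 10^9.
With Q = [Al³⁺]^2/[Co²⁺]^3 and the known concentrations, [Co²⁺]^3 in the denominator gives [Co²⁺] = 1.2 × 10^-4 M.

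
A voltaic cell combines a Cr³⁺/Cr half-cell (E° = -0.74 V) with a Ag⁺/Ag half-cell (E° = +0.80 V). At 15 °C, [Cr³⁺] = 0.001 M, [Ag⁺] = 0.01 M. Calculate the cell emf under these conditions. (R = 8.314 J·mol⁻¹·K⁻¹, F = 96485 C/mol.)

The Ag⁺/Ag couple has the higher reduction potential and acts as the cathode, so E°_cell = +0.80 − (-0.74) = 1.54 V.
Balancing electrons gives n = 3; the reaction quotient is Q = [Cr³⁺]/[Ag⁺]^3 = 1000.
E = E° − (RT/nF) ln Q = 1.54 − (8.314×288)/(3×96485) × (6.908) = 1.540 − 0.057 = 1.483 V.

1.48 V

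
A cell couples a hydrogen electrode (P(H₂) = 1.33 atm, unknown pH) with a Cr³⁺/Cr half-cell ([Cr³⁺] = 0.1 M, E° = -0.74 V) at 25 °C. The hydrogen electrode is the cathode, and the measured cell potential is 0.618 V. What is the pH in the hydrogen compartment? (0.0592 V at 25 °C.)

E°_cell = 0.74 V and n = 6.
log Q = n(E° − E)/0.0592 = 6×(0.74 − 0.618)/0.0592 = 12.365.
With Q = [Cr³⁺]^2·P(H₂)^3 / [H⁺]^6, solving for [H⁺] gives log[H⁺] = -2.332, so pH = 2.33.

pH = 2.33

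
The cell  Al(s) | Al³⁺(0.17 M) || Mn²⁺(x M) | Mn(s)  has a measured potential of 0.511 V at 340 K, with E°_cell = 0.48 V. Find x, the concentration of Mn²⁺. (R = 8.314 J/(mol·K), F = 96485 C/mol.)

From the Nernst equation, ln Q = nF(E° − E)/RT = 6×96485×(0.48 − 0.511)/(8.314×340) = -6.349, so Q = 0.00175.
With Q = [Al³⁺]^2/[Mn²⁺]^3 and the known concentrations, [Mn²⁺]^3 in the denominator gives [Mn²⁺] = 2.5 M.

2.5 M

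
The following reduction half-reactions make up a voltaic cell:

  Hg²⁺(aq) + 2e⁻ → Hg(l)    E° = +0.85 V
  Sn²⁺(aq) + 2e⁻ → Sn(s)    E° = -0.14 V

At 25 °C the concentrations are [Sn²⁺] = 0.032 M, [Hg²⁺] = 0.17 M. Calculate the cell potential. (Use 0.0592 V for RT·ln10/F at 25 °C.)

1.01 V

The Hg²⁺/Hg couple has the higher reduction potential and acts as the cathode, so E°_cell = +0.85 − (-0.14) = 0.99 V.
Balancing electrons gives n = 2; the reaction quotient is Q = [Sn²⁺]/[Hg²⁺] = 0.188.
At 25 °C, E = E° − (0.0592/n) log Q = 0.99 − (0.0592/2)(-0.725) = 0.990 + 0.021 = 1.011 V.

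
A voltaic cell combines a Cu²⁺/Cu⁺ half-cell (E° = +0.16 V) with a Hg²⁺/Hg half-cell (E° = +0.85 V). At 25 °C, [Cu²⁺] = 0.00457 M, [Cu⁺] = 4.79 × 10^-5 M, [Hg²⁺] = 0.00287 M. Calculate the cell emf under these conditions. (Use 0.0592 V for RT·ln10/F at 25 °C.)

0.498 V

The Hg²⁺/Hg couple has the higher reduction potential and acts as the cathode, so E°_cell = +0.85 − (+0.16) = 0.69 V.
Balancing electrons gives n = 2; the reaction quotient is Q = [Cu²⁺]^2/([Cu⁺]^2·[Hg²⁺]) = 3.17 × 10^6.
At 25 °C, E = E° − (0.0592/n) log Q = 0.69 − (0.0592/2)(6.501) = 0.690 − 0.192 = 0.498 V.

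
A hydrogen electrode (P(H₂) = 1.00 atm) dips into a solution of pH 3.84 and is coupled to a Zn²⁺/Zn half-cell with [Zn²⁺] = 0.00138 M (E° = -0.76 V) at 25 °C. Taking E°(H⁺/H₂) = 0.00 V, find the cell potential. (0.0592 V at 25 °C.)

The hydrogen couple is the cathode, so E°_cell = 0.76 V; n = 2.
[H⁺] = 10^(−3.84) = 1.4 × 10^-4 M, and Q = [Zn²⁺]·P(H₂) / [H⁺]^2 = 6.61 × 10^4.
E = E° − (0.0592/2) log Q = 0.76 − (0.0592/2)(4.820) = 0.617 V.

0.62 V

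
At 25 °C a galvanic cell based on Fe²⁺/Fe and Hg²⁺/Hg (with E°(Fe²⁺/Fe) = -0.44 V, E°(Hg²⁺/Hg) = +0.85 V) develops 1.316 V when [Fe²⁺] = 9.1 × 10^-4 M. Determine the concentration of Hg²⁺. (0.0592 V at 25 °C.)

0.0069 M

From the Nernst equation, log Q = n(E° − E)/0.0592 = 2(1.29 − 1.316)/0.0592 = -0.878, so Q = 0.132.
With Q = [Fe²⁺]/[Hg²⁺] and the known concentrations, [Hg²⁺] in the denominator gives [Hg²⁺] = 0.0069 M.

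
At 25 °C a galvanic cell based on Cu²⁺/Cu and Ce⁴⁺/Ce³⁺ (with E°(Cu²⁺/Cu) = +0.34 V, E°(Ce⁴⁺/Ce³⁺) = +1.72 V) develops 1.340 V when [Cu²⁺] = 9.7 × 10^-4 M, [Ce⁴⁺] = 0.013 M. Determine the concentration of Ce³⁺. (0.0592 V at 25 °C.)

2.0 M

From the Nernst equation, log Q = n(E° − E)/0.0592 = 2(1.38 − 1.340)/0.0592 = 1.351, so Q = 22.5.
With Q = [Cu²⁺]·[Ce³⁺]^2/[Ce⁴⁺]^2 and the known concentrations, [Ce³⁺]^2 in the numerator gives [Ce³⁺] = 2.0 M.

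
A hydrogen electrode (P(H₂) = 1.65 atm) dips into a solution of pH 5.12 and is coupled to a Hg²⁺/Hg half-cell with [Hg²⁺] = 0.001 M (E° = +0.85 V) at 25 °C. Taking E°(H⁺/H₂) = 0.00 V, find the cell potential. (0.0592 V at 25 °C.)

1.07 V

The Hg²⁺/Hg couple is the cathode, so E°_cell = 0.85 V; n = 2.
[H⁺] = 10^(−5.12) = 7.6 × 10^-6 M, and Q = [H⁺]^2 / ([Hg²⁺]·P(H₂)) = 3.49 × 10^-8.
E = E° − (0.0592/2) log Q = 0.85 − (0.0592/2)(-7.457) = 1.071 V.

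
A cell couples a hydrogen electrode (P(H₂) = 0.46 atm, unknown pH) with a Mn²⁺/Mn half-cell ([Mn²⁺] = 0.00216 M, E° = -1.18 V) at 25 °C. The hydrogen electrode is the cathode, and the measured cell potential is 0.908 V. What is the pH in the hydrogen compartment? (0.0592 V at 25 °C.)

E°_cell = 1.18 V and n = 2.
log Q = n(E° − E)/0.0592 = 2×(1.18 − 0.908)/0.0592 = 9.189.
With Q = [Mn²⁺]·P(H₂) / [H⁺]^2, solving for [H⁺] gives log[H⁺] = -6.096, so pH = 6.10.

pH = 6.10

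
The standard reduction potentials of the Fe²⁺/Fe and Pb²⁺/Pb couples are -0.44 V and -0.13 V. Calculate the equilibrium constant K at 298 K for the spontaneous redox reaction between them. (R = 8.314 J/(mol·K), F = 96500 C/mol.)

E°_cell = -0.13 − (-0.44) = 0.31 V, with n = 2 electrons transferred.
At equilibrium E = 0, so the Nernst equation gives ln K = nFE°/RT = (2)(96500)(0.31)/((8.314)(298)) = 24.15.
K = e^24.15 = 3.1 × 10^10.

3.1 × 10^10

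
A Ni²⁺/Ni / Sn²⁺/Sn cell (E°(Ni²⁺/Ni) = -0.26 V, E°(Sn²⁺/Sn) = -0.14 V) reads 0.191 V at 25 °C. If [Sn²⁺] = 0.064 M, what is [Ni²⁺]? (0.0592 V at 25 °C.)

From the Nernst equation, log Q = n(E° − E)/0.0592 = 2(0.12 − 0.191)/0.0592 = -2.399, so Q = 0.00399.
With Q = [Ni²⁺]/[Sn²⁺] and the known concentrations, [Ni²⁺] in the numerator gives [Ni²⁺] = 2.6 × 10^-4 M.

2.6 × 10^-4 M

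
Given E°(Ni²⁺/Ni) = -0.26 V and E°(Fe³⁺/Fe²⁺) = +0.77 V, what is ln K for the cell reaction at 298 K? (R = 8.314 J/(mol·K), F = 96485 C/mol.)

E°_cell = +0.77 − (-0.26) = 1.03 V, with n = 2 electrons transferred.
At equilibrium E = 0, so the Nernst equation gives ln K = nFE°/RT = (2)(96485)(1.03)/((8.314)(298)) = 80.22.

ln K = 80.2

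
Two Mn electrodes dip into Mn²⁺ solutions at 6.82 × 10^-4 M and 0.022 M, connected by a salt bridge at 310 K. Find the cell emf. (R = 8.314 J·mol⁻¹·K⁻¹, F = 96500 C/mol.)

Both half-cells are Mn²⁺/Mn, so E°_cell = 0. The concentrated side is the cathode; the cell reaction moves Mn²⁺ from high to low concentration with n = 2.
Q = [Mn²⁺]_dilute/[Mn²⁺]_conc = 6.82 × 10^-4/0.022 = 0.0310.
E = 0 − (RT/nF) ln Q = −((8.314×310)/(2×96500))(-3.474) = 0.0464 V.

0.046 V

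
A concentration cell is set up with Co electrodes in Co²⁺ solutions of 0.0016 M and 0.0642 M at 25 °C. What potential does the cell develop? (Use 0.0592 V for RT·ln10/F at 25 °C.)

0.047 V

Both half-cells are Co²⁺/Co, so E°_cell = 0. The concentrated side is the cathode; the cell reaction moves Co²⁺ from high to low concentration with n = 2.
Q = [Co²⁺]_dilute/[Co²⁺]_conc = 0.0016/0.0642 = 0.0249.
E = 0 − (0.0592/2) log Q = −(0.0592/2)(-1.603) = 0.0474 V.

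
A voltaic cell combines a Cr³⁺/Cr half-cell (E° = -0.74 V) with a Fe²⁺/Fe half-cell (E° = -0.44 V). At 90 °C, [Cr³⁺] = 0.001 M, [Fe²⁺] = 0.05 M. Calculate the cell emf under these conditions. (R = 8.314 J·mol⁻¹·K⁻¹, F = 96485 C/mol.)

The Fe²⁺/Fe couple has the higher reduction potential and acts as the cathode, so E°_cell = -0.44 − (-0.74) = 0.30 V.
Balancing electrons gives n = 6; the reaction quotient is Q = [Cr³⁺]^2/[Fe²⁺]^3 = 0.00800.
E = E° − (RT/nF) ln Q = 0.30 − (8.314×363)/(6×96485) × (-4.828) = 0.300 + 0.025 = 0.325 V.

0.325 V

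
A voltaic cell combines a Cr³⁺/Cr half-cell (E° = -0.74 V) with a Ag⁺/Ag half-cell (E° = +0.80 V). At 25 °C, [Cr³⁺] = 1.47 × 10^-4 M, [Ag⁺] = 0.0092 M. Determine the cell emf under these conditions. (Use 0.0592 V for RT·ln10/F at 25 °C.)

1.50 V

The Ag⁺/Ag couple has the higher reduction potential and acts as the cathode, so E°_cell = +0.80 − (-0.74) = 1.54 V.
Balancing electrons gives n = 3; the reaction quotient is Q = [Cr³⁺]/[Ag⁺]^3 = 189.
At 25 °C, E = E° − (0.0592/n) log Q = 1.54 − (0.0592/3)(2.276) = 1.540 − 0.045 = 1.495 V.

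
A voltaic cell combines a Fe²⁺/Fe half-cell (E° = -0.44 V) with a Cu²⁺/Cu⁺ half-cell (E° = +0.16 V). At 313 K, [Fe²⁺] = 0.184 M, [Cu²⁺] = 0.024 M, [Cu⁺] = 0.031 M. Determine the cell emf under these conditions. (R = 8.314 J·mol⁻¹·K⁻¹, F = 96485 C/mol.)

0.616 V

The Cu²⁺/Cu⁺ couple has the higher reduction potential and acts as the cathode, so E°_cell = +0.16 − (-0.44) = 0.60 V.
Balancing electrons gives n = 2; the reaction quotient is Q = [Fe²⁺]·[Cu⁺]^2/[Cu²⁺]^2 = 0.307.
E = E° − (RT/nF) ln Q = 0.60 − (8.314×313)/(2×96485) × (-1.181) = 0.600 + 0.016 = 0.616 V.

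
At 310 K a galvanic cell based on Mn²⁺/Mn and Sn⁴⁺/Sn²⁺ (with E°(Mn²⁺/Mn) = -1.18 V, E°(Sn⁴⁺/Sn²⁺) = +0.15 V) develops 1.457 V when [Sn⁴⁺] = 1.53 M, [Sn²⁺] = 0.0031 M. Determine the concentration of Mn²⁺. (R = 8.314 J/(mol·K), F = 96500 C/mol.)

From the Nernst equation, ln Q = nF(E° − E)/RT = 2×96500×(1.33 − 1.457)/(8.314×310) = -9.510, so Q = 7.41 × 10^-5.
With Q = [Mn²⁺]·[Sn²⁺]/[Sn⁴⁺] and the known concentrations, [Mn²⁺] in the numerator gives [Mn²⁺] = 0.037 M.

0.037 M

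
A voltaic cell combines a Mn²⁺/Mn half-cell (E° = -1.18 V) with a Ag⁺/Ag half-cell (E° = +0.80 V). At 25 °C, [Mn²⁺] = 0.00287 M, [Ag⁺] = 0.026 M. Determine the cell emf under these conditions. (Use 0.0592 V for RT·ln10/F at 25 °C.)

The Ag⁺/Ag couple has the higher reduction potential and acts as the cathode, so E°_cell = +0.80 − (-1.18) = 1.98 V.
Balancing electrons gives n = 2; the reaction quotient is Q = [Mn²⁺]/[Ag⁺]^2 = 4.25.
At 25 °C, E = E° − (0.0592/n) log Q = 1.98 − (0.0592/2)(0.628) = 1.980 − 0.019 = 1.961 V.

1.96 V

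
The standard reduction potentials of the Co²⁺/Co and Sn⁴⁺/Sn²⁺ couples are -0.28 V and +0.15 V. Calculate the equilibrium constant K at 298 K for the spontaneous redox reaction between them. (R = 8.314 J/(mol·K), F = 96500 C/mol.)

E°_cell = +0.15 − (-0.28) = 0.43 V, with n = 2 electrons transferred.
At equilibrium E = 0, so the Nernst equation gives ln K = nFE°/RT = (2)(96500)(0.43)/((8.314)(298)) = 33.50.
K = e^33.50 = 3.5 × 10^14.

3.5 × 10^14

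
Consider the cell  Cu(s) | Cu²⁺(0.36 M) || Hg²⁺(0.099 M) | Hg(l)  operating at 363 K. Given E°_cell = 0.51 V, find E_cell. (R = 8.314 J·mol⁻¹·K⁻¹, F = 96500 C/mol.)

0.490 V

Balancing electrons gives n = 2; the reaction quotient is Q = [Cu²⁺]/[Hg²⁺] = 3.64.
E = E° − (RT/nF) ln Q = 0.51 − (8.314×363)/(2×96500) × (1.291) = 0.510 − 0.020 = 0.490 V.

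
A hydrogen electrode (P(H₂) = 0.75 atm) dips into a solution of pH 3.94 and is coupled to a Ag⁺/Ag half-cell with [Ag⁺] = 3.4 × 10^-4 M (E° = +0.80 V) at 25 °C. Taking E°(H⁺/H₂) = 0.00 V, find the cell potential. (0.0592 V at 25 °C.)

The Ag⁺/Ag couple is the cathode, so E°_cell = 0.80 V; n = 2.
[H⁺] = 10^(−3.94) = 1.1 × 10^-4 M, and Q = [H⁺]^2 / ([Ag⁺]^2·P(H₂)) = 0.152.
E = E° − (0.0592/2) log Q = 0.80 − (0.0592/2)(-0.818) = 0.824 V.

0.82 V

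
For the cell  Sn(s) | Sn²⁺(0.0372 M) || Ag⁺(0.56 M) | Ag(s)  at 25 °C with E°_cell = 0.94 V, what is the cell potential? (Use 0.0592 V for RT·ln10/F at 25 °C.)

0.967 V

Balancing electrons gives n = 2; the reaction quotient is Q = [Sn²⁺]/[Ag⁺]^2 = 0.119.
At 25 °C, E = E° − (0.0592/n) log Q = 0.94 − (0.0592/2)(-0.926) = 0.940 + 0.027 = 0.967 V.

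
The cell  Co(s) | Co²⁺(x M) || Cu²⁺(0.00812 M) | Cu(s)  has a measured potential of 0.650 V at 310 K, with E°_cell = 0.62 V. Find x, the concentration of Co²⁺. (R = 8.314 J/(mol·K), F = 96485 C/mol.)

From the Nernst equation, ln Q = nF(E° − E)/RT = 2×96485×(0.62 − 0.650)/(8.314×310) = -2.246, so Q = 0.106.
With Q = [Co²⁺]/[Cu²⁺] and the known concentrations, [Co²⁺] in the numerator gives [Co²⁺] = 8.6 × 10^-4 M.

8.6 × 10^-4 M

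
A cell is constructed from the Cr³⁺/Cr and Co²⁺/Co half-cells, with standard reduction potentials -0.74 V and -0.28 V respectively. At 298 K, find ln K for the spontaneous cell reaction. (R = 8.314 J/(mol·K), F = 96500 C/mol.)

E°_cell = -0.28 − (-0.74) = 0.46 V, with n = 6 electrons transferred.
At equilibrium E = 0, so the Nernst equation gives ln K = nFE°/RT = (6)(96500)(0.46)/((8.314)(298)) = 107.50.

ln K = 107.5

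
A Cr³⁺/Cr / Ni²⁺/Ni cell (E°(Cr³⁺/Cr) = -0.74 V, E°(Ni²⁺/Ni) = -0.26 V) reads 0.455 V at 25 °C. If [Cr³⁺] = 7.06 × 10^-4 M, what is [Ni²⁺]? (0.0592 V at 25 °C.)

From the Nernst equation, log Q = n(E° − E)/0.0592 = 6(0.48 − 0.455)/0.0592 = 2.534, so Q = 342.
With Q = [Cr³⁺]^2/[Ni²⁺]^3 and the known concentrations, [Ni²⁺]^3 in the denominator gives [Ni²⁺] = 0.0011 M.

0.0011 M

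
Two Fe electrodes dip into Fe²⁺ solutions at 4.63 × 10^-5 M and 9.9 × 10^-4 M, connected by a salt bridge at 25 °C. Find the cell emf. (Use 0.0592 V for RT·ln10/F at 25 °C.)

0.039 V

Both half-cells are Fe²⁺/Fe, so E°_cell = 0. The concentrated side is the cathode; the cell reaction moves Fe²⁺ from high to low concentration with n = 2.
Q = [Fe²⁺]_dilute/[Fe²⁺]_conc = 4.63 × 10^-5/9.9 × 10^-4 = 0.0468.
E = 0 − (0.0592/2) log Q = −(0.0592/2)(-1.330) = 0.0394 V.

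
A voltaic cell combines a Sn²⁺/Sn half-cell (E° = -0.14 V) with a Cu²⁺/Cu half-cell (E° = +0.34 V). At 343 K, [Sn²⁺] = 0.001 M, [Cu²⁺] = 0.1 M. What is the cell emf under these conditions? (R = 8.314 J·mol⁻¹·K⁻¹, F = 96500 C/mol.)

0.548 V

The Cu²⁺/Cu couple has the higher reduction potential and acts as the cathode, so E°_cell = +0.34 − (-0.14) = 0.48 V.
Balancing electrons gives n = 2; the reaction quotient is Q = [Sn²⁺]/[Cu²⁺] = 0.0100.
E = E° − (RT/nF) ln Q = 0.48 − (8.314×343)/(2×96500) × (-4.605) = 0.480 + 0.068 = 0.548 V.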